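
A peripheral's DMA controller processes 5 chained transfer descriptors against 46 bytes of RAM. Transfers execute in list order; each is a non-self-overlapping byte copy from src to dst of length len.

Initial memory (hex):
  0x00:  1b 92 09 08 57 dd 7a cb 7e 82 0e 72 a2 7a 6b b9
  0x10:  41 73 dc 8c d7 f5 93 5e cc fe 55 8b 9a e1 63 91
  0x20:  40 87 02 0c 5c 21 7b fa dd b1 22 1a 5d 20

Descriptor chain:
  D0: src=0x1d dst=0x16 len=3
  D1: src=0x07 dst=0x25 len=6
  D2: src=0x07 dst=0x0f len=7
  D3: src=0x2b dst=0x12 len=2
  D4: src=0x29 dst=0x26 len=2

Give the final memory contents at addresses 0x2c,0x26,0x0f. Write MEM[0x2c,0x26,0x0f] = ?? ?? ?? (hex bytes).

  after D0: wrote 3B at 0x16 = e16391
  after D1: wrote 6B at 0x25 = cb7e820e72a2
  after D2: wrote 7B at 0x0f = cb7e820e72a27a
  after D3: wrote 2B at 0x12 = 1a5d
  after D4: wrote 2B at 0x26 = 72a2
query mem[0x2c]=0x5d, mem[0x26]=0x72, mem[0x0f]=0xcb

MEM[0x2c,0x26,0x0f] = 5d 72 cb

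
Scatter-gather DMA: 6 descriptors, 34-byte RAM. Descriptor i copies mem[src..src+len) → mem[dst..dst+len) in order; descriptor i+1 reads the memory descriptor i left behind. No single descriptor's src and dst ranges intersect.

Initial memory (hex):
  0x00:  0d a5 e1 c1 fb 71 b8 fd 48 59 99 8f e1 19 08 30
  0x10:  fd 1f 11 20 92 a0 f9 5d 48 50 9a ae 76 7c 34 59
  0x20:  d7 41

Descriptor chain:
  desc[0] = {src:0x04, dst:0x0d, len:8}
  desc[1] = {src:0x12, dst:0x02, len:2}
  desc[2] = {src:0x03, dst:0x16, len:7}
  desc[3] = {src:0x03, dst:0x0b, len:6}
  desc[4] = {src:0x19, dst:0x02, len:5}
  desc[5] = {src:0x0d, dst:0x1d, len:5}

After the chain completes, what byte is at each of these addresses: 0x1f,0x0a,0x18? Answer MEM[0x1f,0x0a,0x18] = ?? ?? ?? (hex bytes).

MEM[0x1f,0x0a,0x18] = fd 99 71

#0 dst[0x0d+8] := {0xfb,0x71,0xb8,0xfd,0x48,0x59,0x99,0x8f}
#1 dst[0x02+2] := {0x59,0x99}
#2 dst[0x16+7] := {0x99,0xfb,0x71,0xb8,0xfd,0x48,0x59}
#3 dst[0x0b+6] := {0x99,0xfb,0x71,0xb8,0xfd,0x48}
#4 dst[0x02+5] := {0xb8,0xfd,0x48,0x59,0x7c}
#5 dst[0x1d+5] := {0x71,0xb8,0xfd,0x48,0x48}
query mem[0x1f]=0xfd, mem[0x0a]=0x99, mem[0x18]=0x71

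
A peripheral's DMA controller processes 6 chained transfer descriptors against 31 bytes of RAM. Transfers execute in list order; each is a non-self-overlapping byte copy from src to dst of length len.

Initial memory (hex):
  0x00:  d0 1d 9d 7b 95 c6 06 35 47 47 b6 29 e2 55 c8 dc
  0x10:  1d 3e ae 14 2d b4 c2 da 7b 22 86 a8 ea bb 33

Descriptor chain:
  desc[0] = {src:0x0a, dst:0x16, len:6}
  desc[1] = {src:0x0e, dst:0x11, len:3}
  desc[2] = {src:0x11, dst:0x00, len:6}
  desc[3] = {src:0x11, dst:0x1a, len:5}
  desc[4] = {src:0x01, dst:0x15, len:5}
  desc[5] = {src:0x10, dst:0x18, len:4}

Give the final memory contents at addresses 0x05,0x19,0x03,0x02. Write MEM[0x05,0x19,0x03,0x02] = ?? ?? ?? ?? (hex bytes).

  after D0: wrote 6B at 0x16 = b629e255c8dc
  after D1: wrote 3B at 0x11 = c8dc1d
  after D2: wrote 6B at 0x00 = c8dc1d2db4b6
  after D3: wrote 5B at 0x1a = c8dc1d2db4
  after D4: wrote 5B at 0x15 = dc1d2db4b6
  after D5: wrote 4B at 0x18 = 1dc8dc1d
query mem[0x05]=0xb6, mem[0x19]=0xc8, mem[0x03]=0x2d, mem[0x02]=0x1d

MEM[0x05,0x19,0x03,0x02] = b6 c8 2d 1d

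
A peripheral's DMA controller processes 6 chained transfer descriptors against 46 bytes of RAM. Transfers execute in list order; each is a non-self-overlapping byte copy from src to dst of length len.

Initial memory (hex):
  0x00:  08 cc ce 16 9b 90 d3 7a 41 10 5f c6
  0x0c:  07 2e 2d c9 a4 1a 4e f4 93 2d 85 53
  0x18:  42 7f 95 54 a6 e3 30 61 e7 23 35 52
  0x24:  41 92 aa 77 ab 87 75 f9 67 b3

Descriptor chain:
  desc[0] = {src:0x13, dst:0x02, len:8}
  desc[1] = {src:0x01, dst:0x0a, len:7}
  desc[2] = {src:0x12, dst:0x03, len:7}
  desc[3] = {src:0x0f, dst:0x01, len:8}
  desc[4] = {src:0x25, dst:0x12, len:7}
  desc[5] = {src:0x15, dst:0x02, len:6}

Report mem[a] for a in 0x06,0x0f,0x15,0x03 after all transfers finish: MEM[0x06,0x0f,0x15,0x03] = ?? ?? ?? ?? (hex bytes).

MEM[0x06,0x0f,0x15,0x03] = 7f 53 ab 87

D0: mem[0x02..0x09] <- [f4 93 2d 85 53 42 7f 95]
D1: mem[0x0a..0x10] <- [cc f4 93 2d 85 53 42]
D2: mem[0x03..0x09] <- [4e f4 93 2d 85 53 42]
D3: mem[0x01..0x08] <- [53 42 1a 4e f4 93 2d 85]
D4: mem[0x12..0x18] <- [92 aa 77 ab 87 75 f9]
D5: mem[0x02..0x07] <- [ab 87 75 f9 7f 95]
query mem[0x06]=0x7f, mem[0x0f]=0x53, mem[0x15]=0xab, mem[0x03]=0x87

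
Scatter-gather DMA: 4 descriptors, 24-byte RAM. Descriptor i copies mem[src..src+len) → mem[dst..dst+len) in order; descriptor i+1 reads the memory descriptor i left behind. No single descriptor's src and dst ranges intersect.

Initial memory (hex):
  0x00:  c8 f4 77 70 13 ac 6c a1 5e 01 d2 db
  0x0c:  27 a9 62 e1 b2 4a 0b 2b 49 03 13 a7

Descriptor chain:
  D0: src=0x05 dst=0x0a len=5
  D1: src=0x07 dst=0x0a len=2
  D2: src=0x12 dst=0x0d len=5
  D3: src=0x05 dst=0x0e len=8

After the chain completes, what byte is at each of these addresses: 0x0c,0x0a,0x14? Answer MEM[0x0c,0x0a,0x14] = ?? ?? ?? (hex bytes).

  after D0: wrote 5B at 0x0a = ac6ca15e01
  after D1: wrote 2B at 0x0a = a15e
  after D2: wrote 5B at 0x0d = 0b2b490313
  after D3: wrote 8B at 0x0e = ac6ca15e01a15ea1
query mem[0x0c]=0xa1, mem[0x0a]=0xa1, mem[0x14]=0x5e

MEM[0x0c,0x0a,0x14] = a1 a1 5e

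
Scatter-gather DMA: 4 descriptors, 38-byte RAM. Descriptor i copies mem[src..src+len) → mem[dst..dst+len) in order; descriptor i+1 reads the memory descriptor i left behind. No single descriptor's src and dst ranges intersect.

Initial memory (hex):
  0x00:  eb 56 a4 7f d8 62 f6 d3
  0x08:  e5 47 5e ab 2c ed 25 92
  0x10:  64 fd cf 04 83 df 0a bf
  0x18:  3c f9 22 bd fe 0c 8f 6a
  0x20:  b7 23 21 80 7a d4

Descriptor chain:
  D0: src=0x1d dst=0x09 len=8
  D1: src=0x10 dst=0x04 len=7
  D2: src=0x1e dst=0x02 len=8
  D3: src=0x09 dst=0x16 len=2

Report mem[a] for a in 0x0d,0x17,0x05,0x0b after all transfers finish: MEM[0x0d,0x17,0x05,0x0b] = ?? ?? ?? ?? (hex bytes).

D0: mem[0x09..0x10] <- [0c 8f 6a b7 23 21 80 7a]
D1: mem[0x04..0x0a] <- [7a fd cf 04 83 df 0a]
D2: mem[0x02..0x09] <- [8f 6a b7 23 21 80 7a d4]
D3: mem[0x16..0x17] <- [d4 0a]
query mem[0x0d]=0x23, mem[0x17]=0x0a, mem[0x05]=0x23, mem[0x0b]=0x6a

MEM[0x0d,0x17,0x05,0x0b] = 23 0a 23 6a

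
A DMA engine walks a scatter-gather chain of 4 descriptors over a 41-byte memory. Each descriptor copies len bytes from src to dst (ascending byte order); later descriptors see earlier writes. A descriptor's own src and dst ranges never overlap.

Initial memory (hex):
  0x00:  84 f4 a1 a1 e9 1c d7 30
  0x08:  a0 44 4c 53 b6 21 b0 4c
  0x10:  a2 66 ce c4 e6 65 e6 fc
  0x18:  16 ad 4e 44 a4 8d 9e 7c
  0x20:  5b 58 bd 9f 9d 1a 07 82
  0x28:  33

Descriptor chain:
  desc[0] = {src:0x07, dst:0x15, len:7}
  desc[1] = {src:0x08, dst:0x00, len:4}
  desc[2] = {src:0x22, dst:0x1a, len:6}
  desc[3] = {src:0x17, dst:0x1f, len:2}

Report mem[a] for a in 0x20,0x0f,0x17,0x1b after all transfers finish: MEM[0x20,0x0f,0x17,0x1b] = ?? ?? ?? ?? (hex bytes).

[0] 0x07->0x15 len=7 : 30 a0 44 4c 53 b6 21
[1] 0x08->0x00 len=4 : a0 44 4c 53
[2] 0x22->0x1a len=6 : bd 9f 9d 1a 07 82
[3] 0x17->0x1f len=2 : 44 4c
query mem[0x20]=0x4c, mem[0x0f]=0x4c, mem[0x17]=0x44, mem[0x1b]=0x9f

MEM[0x20,0x0f,0x17,0x1b] = 4c 4c 44 9f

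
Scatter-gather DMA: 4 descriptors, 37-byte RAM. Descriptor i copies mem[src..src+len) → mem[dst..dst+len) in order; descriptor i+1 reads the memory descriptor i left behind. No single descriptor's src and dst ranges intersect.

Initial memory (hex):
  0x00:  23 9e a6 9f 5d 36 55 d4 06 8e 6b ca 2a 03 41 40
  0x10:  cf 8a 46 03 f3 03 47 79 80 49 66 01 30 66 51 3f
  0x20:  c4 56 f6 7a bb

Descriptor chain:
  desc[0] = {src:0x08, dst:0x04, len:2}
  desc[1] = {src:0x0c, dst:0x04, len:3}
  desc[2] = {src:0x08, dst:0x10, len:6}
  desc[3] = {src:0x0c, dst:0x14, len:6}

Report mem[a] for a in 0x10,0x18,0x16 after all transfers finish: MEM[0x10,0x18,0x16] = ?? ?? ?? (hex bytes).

MEM[0x10,0x18,0x16] = 06 06 41

D0: mem[0x04..0x05] <- [06 8e]
D1: mem[0x04..0x06] <- [2a 03 41]
D2: mem[0x10..0x15] <- [06 8e 6b ca 2a 03]
D3: mem[0x14..0x19] <- [2a 03 41 40 06 8e]
query mem[0x10]=0x06, mem[0x18]=0x06, mem[0x16]=0x41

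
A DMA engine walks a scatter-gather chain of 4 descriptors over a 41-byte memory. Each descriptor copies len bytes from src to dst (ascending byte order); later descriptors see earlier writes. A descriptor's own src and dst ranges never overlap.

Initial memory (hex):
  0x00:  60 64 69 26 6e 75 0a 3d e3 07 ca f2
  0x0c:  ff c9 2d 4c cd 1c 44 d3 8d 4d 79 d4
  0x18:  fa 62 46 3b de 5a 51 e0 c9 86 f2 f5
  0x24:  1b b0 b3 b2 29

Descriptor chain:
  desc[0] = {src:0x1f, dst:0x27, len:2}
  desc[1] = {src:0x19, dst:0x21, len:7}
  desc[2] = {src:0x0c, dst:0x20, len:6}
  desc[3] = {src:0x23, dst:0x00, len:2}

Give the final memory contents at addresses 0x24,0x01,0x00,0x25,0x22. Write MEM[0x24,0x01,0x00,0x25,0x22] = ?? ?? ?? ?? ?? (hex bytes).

  after D0: wrote 2B at 0x27 = e0c9
  after D1: wrote 7B at 0x21 = 62463bde5a51e0
  after D2: wrote 6B at 0x20 = ffc92d4ccd1c
  after D3: wrote 2B at 0x00 = 4ccd
query mem[0x24]=0xcd, mem[0x01]=0xcd, mem[0x00]=0x4c, mem[0x25]=0x1c, mem[0x22]=0x2d

MEM[0x24,0x01,0x00,0x25,0x22] = cd cd 4c 1c 2d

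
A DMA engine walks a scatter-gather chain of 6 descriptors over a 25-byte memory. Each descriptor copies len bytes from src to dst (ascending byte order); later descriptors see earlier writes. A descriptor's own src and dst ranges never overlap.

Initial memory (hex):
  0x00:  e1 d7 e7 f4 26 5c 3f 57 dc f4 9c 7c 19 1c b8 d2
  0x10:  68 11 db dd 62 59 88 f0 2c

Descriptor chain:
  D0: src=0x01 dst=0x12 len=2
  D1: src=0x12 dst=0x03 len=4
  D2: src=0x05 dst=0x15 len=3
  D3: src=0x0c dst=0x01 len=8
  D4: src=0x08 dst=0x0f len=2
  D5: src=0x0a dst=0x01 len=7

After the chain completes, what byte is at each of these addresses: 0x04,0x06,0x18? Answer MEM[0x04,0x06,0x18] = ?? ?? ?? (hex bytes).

D0: mem[0x12..0x13] <- [d7 e7]
D1: mem[0x03..0x06] <- [d7 e7 62 59]
D2: mem[0x15..0x17] <- [62 59 57]
D3: mem[0x01..0x08] <- [19 1c b8 d2 68 11 d7 e7]
D4: mem[0x0f..0x10] <- [e7 f4]
D5: mem[0x01..0x07] <- [9c 7c 19 1c b8 e7 f4]
query mem[0x04]=0x1c, mem[0x06]=0xe7, mem[0x18]=0x2c

MEM[0x04,0x06,0x18] = 1c e7 2c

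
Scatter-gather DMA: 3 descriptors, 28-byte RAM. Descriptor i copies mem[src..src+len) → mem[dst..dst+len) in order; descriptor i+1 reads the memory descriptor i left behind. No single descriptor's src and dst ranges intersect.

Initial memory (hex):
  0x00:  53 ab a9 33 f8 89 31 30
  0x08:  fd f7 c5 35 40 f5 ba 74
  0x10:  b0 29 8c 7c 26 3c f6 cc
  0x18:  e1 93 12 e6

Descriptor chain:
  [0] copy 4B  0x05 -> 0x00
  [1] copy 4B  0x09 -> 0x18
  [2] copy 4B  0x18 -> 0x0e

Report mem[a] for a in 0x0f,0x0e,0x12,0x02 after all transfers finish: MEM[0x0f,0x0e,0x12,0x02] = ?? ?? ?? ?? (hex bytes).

#0 dst[0x00+4] := {0x89,0x31,0x30,0xfd}
#1 dst[0x18+4] := {0xf7,0xc5,0x35,0x40}
#2 dst[0x0e+4] := {0xf7,0xc5,0x35,0x40}
query mem[0x0f]=0xc5, mem[0x0e]=0xf7, mem[0x12]=0x8c, mem[0x02]=0x30

MEM[0x0f,0x0e,0x12,0x02] = c5 f7 8c 30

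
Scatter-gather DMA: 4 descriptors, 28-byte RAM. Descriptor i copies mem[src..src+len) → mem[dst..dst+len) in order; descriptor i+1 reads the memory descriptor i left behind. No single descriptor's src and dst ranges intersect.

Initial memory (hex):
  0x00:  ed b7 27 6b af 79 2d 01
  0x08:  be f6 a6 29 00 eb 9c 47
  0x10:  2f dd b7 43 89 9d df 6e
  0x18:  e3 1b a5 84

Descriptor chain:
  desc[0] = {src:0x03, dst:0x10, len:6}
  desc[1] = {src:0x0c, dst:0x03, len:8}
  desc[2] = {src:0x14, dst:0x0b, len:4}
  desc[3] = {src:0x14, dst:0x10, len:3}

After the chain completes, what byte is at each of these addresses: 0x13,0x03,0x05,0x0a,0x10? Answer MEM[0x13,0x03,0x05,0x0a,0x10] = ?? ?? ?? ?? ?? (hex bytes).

D0: mem[0x10..0x15] <- [6b af 79 2d 01 be]
D1: mem[0x03..0x0a] <- [00 eb 9c 47 6b af 79 2d]
D2: mem[0x0b..0x0e] <- [01 be df 6e]
D3: mem[0x10..0x12] <- [01 be df]
query mem[0x13]=0x2d, mem[0x03]=0x00, mem[0x05]=0x9c, mem[0x0a]=0x2d, mem[0x10]=0x01

MEM[0x13,0x03,0x05,0x0a,0x10] = 2d 00 9c 2d 01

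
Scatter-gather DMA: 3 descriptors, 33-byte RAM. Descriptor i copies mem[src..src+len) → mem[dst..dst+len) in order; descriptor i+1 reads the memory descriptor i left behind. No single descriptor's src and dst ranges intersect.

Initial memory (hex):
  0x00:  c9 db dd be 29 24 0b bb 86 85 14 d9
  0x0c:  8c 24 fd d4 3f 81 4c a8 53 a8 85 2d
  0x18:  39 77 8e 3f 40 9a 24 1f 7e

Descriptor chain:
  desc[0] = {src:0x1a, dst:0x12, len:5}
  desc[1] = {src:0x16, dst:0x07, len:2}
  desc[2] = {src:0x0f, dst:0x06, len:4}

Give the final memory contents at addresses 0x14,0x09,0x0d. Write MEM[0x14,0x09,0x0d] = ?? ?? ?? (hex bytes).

[0] 0x1a->0x12 len=5 : 8e 3f 40 9a 24
[1] 0x16->0x07 len=2 : 24 2d
[2] 0x0f->0x06 len=4 : d4 3f 81 8e
query mem[0x14]=0x40, mem[0x09]=0x8e, mem[0x0d]=0x24

MEM[0x14,0x09,0x0d] = 40 8e 24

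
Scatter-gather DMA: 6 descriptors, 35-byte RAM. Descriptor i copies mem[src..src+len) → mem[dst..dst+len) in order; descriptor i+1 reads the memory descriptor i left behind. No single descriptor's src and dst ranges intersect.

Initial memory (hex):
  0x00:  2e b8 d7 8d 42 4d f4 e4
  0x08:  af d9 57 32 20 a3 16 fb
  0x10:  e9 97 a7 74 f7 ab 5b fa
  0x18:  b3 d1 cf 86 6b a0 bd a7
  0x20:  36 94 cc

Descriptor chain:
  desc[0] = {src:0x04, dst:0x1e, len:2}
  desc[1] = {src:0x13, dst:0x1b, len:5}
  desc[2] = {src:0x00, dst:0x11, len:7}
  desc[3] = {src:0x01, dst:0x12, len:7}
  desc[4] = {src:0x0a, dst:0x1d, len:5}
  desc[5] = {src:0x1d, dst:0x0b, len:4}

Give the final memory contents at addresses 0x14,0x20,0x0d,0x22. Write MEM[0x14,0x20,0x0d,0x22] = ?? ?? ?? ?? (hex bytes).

D0: mem[0x1e..0x1f] <- [42 4d]
D1: mem[0x1b..0x1f] <- [74 f7 ab 5b fa]
D2: mem[0x11..0x17] <- [2e b8 d7 8d 42 4d f4]
D3: mem[0x12..0x18] <- [b8 d7 8d 42 4d f4 e4]
D4: mem[0x1d..0x21] <- [57 32 20 a3 16]
D5: mem[0x0b..0x0e] <- [57 32 20 a3]
query mem[0x14]=0x8d, mem[0x20]=0xa3, mem[0x0d]=0x20, mem[0x22]=0xcc

MEM[0x14,0x20,0x0d,0x22] = 8d a3 20 cc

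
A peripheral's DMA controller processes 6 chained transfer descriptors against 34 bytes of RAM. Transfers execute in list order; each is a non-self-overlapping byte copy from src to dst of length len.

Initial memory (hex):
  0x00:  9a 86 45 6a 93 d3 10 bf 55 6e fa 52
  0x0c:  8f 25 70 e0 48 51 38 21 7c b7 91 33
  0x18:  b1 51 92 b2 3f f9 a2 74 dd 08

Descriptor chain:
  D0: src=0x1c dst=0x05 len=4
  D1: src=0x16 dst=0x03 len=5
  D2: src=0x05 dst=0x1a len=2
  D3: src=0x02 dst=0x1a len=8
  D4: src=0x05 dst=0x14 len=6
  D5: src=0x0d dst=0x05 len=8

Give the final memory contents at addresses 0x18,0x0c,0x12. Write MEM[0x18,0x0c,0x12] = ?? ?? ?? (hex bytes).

MEM[0x18,0x0c,0x12] = 6e b1 38

#0 dst[0x05+4] := {0x3f,0xf9,0xa2,0x74}
#1 dst[0x03+5] := {0x91,0x33,0xb1,0x51,0x92}
#2 dst[0x1a+2] := {0xb1,0x51}
#3 dst[0x1a+8] := {0x45,0x91,0x33,0xb1,0x51,0x92,0x74,0x6e}
#4 dst[0x14+6] := {0xb1,0x51,0x92,0x74,0x6e,0xfa}
#5 dst[0x05+8] := {0x25,0x70,0xe0,0x48,0x51,0x38,0x21,0xb1}
query mem[0x18]=0x6e, mem[0x0c]=0xb1, mem[0x12]=0x38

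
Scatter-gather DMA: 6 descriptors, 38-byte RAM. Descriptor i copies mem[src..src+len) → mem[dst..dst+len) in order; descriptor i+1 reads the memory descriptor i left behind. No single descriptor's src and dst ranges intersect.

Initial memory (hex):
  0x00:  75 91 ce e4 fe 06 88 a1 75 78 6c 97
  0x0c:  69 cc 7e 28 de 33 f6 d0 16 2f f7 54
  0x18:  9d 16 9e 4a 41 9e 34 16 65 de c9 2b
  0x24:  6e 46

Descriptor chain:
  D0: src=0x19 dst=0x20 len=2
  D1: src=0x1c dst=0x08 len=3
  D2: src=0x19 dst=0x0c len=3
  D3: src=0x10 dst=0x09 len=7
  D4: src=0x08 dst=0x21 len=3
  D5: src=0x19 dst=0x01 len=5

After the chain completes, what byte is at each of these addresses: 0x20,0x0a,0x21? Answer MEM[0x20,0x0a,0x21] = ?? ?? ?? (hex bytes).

MEM[0x20,0x0a,0x21] = 16 33 41

[0] 0x19->0x20 len=2 : 16 9e
[1] 0x1c->0x08 len=3 : 41 9e 34
[2] 0x19->0x0c len=3 : 16 9e 4a
[3] 0x10->0x09 len=7 : de 33 f6 d0 16 2f f7
[4] 0x08->0x21 len=3 : 41 de 33
[5] 0x19->0x01 len=5 : 16 9e 4a 41 9e
query mem[0x20]=0x16, mem[0x0a]=0x33, mem[0x21]=0x41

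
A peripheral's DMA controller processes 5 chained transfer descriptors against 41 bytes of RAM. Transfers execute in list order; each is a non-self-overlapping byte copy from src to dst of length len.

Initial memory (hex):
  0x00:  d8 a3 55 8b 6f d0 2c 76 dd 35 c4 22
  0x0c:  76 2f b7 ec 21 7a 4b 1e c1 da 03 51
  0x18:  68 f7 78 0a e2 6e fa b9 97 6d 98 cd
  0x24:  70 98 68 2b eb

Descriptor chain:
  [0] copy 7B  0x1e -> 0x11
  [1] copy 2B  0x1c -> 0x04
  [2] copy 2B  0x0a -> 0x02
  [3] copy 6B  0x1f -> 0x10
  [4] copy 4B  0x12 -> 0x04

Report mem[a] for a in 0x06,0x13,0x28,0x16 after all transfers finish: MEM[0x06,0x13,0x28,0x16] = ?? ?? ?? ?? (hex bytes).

[0] 0x1e->0x11 len=7 : fa b9 97 6d 98 cd 70
[1] 0x1c->0x04 len=2 : e2 6e
[2] 0x0a->0x02 len=2 : c4 22
[3] 0x1f->0x10 len=6 : b9 97 6d 98 cd 70
[4] 0x12->0x04 len=4 : 6d 98 cd 70
query mem[0x06]=0xcd, mem[0x13]=0x98, mem[0x28]=0xeb, mem[0x16]=0xcd

MEM[0x06,0x13,0x28,0x16] = cd 98 eb cd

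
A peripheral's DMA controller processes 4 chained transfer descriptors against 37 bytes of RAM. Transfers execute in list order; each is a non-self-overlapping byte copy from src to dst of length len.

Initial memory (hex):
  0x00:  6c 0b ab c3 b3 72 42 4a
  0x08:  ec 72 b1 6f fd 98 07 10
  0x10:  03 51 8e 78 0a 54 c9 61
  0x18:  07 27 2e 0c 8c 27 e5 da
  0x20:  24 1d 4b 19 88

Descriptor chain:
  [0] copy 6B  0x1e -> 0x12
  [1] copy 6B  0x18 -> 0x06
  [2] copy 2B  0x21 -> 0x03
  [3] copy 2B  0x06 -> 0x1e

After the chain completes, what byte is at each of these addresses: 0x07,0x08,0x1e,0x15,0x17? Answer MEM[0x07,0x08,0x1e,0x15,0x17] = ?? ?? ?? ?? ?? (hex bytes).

MEM[0x07,0x08,0x1e,0x15,0x17] = 27 2e 07 1d 19

D0: mem[0x12..0x17] <- [e5 da 24 1d 4b 19]
D1: mem[0x06..0x0b] <- [07 27 2e 0c 8c 27]
D2: mem[0x03..0x04] <- [1d 4b]
D3: mem[0x1e..0x1f] <- [07 27]
query mem[0x07]=0x27, mem[0x08]=0x2e, mem[0x1e]=0x07, mem[0x15]=0x1d, mem[0x17]=0x19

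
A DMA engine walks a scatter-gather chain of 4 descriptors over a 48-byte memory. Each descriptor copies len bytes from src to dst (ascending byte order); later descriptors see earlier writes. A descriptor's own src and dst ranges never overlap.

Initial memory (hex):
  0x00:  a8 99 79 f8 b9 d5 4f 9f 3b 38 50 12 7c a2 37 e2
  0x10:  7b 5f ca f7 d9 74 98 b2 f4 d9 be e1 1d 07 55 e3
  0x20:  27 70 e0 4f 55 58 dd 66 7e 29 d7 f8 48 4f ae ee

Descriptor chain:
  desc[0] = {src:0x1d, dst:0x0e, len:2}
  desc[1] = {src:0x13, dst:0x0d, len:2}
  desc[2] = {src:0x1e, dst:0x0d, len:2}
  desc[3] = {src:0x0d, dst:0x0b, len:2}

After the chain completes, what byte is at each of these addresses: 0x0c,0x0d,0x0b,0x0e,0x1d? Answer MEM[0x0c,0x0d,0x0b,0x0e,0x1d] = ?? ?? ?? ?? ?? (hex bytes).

MEM[0x0c,0x0d,0x0b,0x0e,0x1d] = e3 55 55 e3 07

D0: mem[0x0e..0x0f] <- [07 55]
D1: mem[0x0d..0x0e] <- [f7 d9]
D2: mem[0x0d..0x0e] <- [55 e3]
D3: mem[0x0b..0x0c] <- [55 e3]
query mem[0x0c]=0xe3, mem[0x0d]=0x55, mem[0x0b]=0x55, mem[0x0e]=0xe3, mem[0x1d]=0x07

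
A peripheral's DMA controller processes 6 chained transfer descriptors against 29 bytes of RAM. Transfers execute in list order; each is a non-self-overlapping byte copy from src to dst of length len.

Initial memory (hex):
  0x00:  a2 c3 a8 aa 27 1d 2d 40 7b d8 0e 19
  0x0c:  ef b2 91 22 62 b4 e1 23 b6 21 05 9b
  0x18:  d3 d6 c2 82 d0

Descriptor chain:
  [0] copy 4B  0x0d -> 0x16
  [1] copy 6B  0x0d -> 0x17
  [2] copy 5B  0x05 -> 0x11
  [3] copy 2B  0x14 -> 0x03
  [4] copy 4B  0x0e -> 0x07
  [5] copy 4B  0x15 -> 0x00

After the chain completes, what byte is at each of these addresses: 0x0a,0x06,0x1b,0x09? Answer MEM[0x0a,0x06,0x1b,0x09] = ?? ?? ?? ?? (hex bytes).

MEM[0x0a,0x06,0x1b,0x09] = 1d 2d b4 62

[0] 0x0d->0x16 len=4 : b2 91 22 62
[1] 0x0d->0x17 len=6 : b2 91 22 62 b4 e1
[2] 0x05->0x11 len=5 : 1d 2d 40 7b d8
[3] 0x14->0x03 len=2 : 7b d8
[4] 0x0e->0x07 len=4 : 91 22 62 1d
[5] 0x15->0x00 len=4 : d8 b2 b2 91
query mem[0x0a]=0x1d, mem[0x06]=0x2d, mem[0x1b]=0xb4, mem[0x09]=0x62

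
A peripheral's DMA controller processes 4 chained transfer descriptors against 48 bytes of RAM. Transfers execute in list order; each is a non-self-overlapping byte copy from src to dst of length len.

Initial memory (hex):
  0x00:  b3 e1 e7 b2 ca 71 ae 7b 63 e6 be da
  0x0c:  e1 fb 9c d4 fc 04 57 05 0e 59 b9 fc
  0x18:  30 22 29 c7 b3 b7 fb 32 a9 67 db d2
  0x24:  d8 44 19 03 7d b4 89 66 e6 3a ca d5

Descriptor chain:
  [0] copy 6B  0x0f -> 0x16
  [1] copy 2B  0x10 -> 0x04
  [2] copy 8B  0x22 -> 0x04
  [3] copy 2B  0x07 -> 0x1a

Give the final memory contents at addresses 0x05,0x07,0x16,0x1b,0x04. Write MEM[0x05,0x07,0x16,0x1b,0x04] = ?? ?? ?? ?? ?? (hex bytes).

MEM[0x05,0x07,0x16,0x1b,0x04] = d2 44 d4 19 db

  after D0: wrote 6B at 0x16 = d4fc0457050e
  after D1: wrote 2B at 0x04 = fc04
  after D2: wrote 8B at 0x04 = dbd2d84419037db4
  after D3: wrote 2B at 0x1a = 4419
query mem[0x05]=0xd2, mem[0x07]=0x44, mem[0x16]=0xd4, mem[0x1b]=0x19, mem[0x04]=0xdb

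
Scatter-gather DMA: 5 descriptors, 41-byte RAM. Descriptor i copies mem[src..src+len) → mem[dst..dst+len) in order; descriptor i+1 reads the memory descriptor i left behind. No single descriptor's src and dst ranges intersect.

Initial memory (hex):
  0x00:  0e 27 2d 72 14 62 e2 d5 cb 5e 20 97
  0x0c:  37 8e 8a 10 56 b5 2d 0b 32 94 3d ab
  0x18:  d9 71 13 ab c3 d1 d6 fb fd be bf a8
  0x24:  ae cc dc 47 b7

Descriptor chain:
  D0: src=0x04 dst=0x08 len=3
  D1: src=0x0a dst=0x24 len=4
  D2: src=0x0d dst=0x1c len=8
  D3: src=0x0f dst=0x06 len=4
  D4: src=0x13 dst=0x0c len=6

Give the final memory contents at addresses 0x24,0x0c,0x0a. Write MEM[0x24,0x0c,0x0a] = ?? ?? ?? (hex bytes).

MEM[0x24,0x0c,0x0a] = e2 0b e2

  after D0: wrote 3B at 0x08 = 1462e2
  after D1: wrote 4B at 0x24 = e297378e
  after D2: wrote 8B at 0x1c = 8e8a1056b52d0b32
  after D3: wrote 4B at 0x06 = 1056b52d
  after D4: wrote 6B at 0x0c = 0b32943dabd9
query mem[0x24]=0xe2, mem[0x0c]=0x0b, mem[0x0a]=0xe2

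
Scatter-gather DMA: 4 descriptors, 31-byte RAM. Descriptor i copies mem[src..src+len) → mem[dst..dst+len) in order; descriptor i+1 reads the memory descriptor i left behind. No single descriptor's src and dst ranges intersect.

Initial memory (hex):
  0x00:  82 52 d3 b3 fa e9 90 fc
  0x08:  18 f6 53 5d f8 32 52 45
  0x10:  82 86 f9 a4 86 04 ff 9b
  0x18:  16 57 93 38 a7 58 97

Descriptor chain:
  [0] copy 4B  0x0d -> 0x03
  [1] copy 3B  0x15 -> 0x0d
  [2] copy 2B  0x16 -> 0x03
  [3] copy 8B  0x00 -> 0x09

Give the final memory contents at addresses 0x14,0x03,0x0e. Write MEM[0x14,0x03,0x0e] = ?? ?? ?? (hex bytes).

  after D0: wrote 4B at 0x03 = 32524582
  after D1: wrote 3B at 0x0d = 04ff9b
  after D2: wrote 2B at 0x03 = ff9b
  after D3: wrote 8B at 0x09 = 8252d3ff9b4582fc
query mem[0x14]=0x86, mem[0x03]=0xff, mem[0x0e]=0x45

MEM[0x14,0x03,0x0e] = 86 ff 45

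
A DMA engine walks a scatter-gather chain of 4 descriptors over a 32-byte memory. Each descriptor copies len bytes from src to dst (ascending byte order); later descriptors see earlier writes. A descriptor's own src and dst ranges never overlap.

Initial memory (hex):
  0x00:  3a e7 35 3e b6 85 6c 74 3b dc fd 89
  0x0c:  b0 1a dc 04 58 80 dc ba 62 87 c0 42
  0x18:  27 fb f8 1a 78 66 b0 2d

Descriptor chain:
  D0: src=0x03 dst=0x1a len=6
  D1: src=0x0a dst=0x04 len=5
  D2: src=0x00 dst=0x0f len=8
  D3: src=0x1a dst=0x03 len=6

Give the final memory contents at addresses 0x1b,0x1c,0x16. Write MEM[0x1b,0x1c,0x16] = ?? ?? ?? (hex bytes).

D0: mem[0x1a..0x1f] <- [3e b6 85 6c 74 3b]
D1: mem[0x04..0x08] <- [fd 89 b0 1a dc]
D2: mem[0x0f..0x16] <- [3a e7 35 3e fd 89 b0 1a]
D3: mem[0x03..0x08] <- [3e b6 85 6c 74 3b]
query mem[0x1b]=0xb6, mem[0x1c]=0x85, mem[0x16]=0x1a

MEM[0x1b,0x1c,0x16] = b6 85 1a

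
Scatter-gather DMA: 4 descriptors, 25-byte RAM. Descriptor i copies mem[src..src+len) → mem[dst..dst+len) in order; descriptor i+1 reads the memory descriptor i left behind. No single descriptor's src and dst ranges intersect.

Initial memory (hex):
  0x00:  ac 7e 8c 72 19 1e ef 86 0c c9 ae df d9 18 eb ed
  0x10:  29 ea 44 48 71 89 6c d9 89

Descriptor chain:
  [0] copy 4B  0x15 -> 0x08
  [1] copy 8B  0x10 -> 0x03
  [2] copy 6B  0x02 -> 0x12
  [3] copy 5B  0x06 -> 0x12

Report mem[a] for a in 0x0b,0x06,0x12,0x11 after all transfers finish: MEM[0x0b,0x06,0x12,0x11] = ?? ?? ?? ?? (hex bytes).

  after D0: wrote 4B at 0x08 = 896cd989
  after D1: wrote 8B at 0x03 = 29ea444871896cd9
  after D2: wrote 6B at 0x12 = 8c29ea444871
  after D3: wrote 5B at 0x12 = 4871896cd9
query mem[0x0b]=0x89, mem[0x06]=0x48, mem[0x12]=0x48, mem[0x11]=0xea

MEM[0x0b,0x06,0x12,0x11] = 89 48 48 ea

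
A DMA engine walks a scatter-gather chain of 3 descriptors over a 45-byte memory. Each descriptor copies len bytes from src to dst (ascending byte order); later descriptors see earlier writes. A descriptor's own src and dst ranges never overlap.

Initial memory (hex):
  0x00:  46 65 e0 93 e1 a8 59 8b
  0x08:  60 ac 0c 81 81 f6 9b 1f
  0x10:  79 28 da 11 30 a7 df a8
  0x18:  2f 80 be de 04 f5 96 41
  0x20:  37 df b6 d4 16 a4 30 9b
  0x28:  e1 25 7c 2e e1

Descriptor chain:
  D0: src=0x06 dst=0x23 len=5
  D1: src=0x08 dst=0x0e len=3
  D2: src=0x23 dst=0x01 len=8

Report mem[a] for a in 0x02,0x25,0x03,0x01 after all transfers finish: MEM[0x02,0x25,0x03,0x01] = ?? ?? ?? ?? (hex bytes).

[0] 0x06->0x23 len=5 : 59 8b 60 ac 0c
[1] 0x08->0x0e len=3 : 60 ac 0c
[2] 0x23->0x01 len=8 : 59 8b 60 ac 0c e1 25 7c
query mem[0x02]=0x8b, mem[0x25]=0x60, mem[0x03]=0x60, mem[0x01]=0x59

MEM[0x02,0x25,0x03,0x01] = 8b 60 60 59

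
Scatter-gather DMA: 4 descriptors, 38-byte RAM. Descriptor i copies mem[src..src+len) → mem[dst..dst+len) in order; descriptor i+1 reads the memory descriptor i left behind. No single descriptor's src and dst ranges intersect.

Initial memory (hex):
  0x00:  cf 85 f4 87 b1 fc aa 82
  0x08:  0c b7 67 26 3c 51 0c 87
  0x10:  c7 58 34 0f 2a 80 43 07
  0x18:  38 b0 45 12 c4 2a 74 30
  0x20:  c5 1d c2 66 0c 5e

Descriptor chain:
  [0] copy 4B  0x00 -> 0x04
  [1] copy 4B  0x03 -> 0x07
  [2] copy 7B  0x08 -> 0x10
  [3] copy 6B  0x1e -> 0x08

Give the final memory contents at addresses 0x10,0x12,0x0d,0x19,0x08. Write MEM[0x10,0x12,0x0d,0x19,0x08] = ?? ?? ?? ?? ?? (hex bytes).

MEM[0x10,0x12,0x0d,0x19,0x08] = cf f4 66 b0 74

#0 dst[0x04+4] := {0xcf,0x85,0xf4,0x87}
#1 dst[0x07+4] := {0x87,0xcf,0x85,0xf4}
#2 dst[0x10+7] := {0xcf,0x85,0xf4,0x26,0x3c,0x51,0x0c}
#3 dst[0x08+6] := {0x74,0x30,0xc5,0x1d,0xc2,0x66}
query mem[0x10]=0xcf, mem[0x12]=0xf4, mem[0x0d]=0x66, mem[0x19]=0xb0, mem[0x08]=0x74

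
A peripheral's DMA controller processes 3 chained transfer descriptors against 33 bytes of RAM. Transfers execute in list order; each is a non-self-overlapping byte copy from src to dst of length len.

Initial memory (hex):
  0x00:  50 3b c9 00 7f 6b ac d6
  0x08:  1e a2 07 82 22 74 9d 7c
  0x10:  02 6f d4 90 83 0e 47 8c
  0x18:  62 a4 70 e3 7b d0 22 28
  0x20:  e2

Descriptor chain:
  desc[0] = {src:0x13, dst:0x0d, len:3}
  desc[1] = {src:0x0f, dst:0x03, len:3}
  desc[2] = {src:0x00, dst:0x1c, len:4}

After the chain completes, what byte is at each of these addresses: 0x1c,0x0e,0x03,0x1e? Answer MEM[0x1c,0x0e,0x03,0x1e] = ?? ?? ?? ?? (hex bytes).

MEM[0x1c,0x0e,0x03,0x1e] = 50 83 0e c9

#0 dst[0x0d+3] := {0x90,0x83,0x0e}
#1 dst[0x03+3] := {0x0e,0x02,0x6f}
#2 dst[0x1c+4] := {0x50,0x3b,0xc9,0x0e}
query mem[0x1c]=0x50, mem[0x0e]=0x83, mem[0x03]=0x0e, mem[0x1e]=0xc9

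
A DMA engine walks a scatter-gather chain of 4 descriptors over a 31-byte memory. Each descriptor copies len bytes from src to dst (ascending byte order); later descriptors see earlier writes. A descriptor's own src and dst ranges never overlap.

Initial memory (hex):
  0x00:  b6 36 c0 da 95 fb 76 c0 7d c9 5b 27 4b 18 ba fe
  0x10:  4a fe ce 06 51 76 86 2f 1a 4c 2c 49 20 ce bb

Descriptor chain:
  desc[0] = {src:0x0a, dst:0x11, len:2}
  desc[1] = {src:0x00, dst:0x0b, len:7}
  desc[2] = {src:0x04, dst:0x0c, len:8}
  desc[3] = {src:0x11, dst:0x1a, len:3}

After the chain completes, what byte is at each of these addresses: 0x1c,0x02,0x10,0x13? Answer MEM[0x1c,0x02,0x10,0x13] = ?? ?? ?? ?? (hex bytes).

[0] 0x0a->0x11 len=2 : 5b 27
[1] 0x00->0x0b len=7 : b6 36 c0 da 95 fb 76
[2] 0x04->0x0c len=8 : 95 fb 76 c0 7d c9 5b b6
[3] 0x11->0x1a len=3 : c9 5b b6
query mem[0x1c]=0xb6, mem[0x02]=0xc0, mem[0x10]=0x7d, mem[0x13]=0xb6

MEM[0x1c,0x02,0x10,0x13] = b6 c0 7d b6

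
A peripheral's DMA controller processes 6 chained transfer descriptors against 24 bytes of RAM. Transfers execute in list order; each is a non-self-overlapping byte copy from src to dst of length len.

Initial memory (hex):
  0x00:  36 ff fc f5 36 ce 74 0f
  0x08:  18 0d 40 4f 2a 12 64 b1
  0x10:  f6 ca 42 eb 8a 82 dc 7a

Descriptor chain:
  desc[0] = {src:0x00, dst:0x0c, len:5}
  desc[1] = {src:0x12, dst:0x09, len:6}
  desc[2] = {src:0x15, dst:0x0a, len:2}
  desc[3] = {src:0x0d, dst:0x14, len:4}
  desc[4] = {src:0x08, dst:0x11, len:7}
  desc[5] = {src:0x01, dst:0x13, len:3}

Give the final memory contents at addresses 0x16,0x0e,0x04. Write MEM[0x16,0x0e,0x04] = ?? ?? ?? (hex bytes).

MEM[0x16,0x0e,0x04] = dc 7a 36

D0: mem[0x0c..0x10] <- [36 ff fc f5 36]
D1: mem[0x09..0x0e] <- [42 eb 8a 82 dc 7a]
D2: mem[0x0a..0x0b] <- [82 dc]
D3: mem[0x14..0x17] <- [dc 7a f5 36]
D4: mem[0x11..0x17] <- [18 42 82 dc 82 dc 7a]
D5: mem[0x13..0x15] <- [ff fc f5]
query mem[0x16]=0xdc, mem[0x0e]=0x7a, mem[0x04]=0x36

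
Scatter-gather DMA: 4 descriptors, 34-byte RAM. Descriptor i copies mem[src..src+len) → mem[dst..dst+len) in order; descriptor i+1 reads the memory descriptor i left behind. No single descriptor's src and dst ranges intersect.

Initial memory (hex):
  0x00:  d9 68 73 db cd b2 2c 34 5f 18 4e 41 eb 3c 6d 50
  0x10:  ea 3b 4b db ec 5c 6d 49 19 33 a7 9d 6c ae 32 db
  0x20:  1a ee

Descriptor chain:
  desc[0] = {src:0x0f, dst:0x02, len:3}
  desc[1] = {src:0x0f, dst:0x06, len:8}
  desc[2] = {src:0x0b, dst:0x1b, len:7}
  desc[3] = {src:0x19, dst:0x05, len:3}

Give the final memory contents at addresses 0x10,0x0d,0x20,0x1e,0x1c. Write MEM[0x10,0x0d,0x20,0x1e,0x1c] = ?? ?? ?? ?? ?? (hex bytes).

MEM[0x10,0x0d,0x20,0x1e,0x1c] = ea 6d ea 6d 5c

[0] 0x0f->0x02 len=3 : 50 ea 3b
[1] 0x0f->0x06 len=8 : 50 ea 3b 4b db ec 5c 6d
[2] 0x0b->0x1b len=7 : ec 5c 6d 6d 50 ea 3b
[3] 0x19->0x05 len=3 : 33 a7 ec
query mem[0x10]=0xea, mem[0x0d]=0x6d, mem[0x20]=0xea, mem[0x1e]=0x6d, mem[0x1c]=0x5c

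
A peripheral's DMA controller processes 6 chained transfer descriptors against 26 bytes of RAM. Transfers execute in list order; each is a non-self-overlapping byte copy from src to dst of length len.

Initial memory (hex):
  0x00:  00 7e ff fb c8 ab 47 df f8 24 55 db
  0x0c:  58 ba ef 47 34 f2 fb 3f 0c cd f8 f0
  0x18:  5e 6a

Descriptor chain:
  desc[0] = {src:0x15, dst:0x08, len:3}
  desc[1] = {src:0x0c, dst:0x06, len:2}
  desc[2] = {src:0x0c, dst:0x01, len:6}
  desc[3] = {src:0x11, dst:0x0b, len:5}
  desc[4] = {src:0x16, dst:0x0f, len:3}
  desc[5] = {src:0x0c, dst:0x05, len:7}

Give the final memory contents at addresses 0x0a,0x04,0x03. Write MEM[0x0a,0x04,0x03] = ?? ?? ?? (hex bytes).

MEM[0x0a,0x04,0x03] = 5e 47 ef

D0: mem[0x08..0x0a] <- [cd f8 f0]
D1: mem[0x06..0x07] <- [58 ba]
D2: mem[0x01..0x06] <- [58 ba ef 47 34 f2]
D3: mem[0x0b..0x0f] <- [f2 fb 3f 0c cd]
D4: mem[0x0f..0x11] <- [f8 f0 5e]
D5: mem[0x05..0x0b] <- [fb 3f 0c f8 f0 5e fb]
query mem[0x0a]=0x5e, mem[0x04]=0x47, mem[0x03]=0xef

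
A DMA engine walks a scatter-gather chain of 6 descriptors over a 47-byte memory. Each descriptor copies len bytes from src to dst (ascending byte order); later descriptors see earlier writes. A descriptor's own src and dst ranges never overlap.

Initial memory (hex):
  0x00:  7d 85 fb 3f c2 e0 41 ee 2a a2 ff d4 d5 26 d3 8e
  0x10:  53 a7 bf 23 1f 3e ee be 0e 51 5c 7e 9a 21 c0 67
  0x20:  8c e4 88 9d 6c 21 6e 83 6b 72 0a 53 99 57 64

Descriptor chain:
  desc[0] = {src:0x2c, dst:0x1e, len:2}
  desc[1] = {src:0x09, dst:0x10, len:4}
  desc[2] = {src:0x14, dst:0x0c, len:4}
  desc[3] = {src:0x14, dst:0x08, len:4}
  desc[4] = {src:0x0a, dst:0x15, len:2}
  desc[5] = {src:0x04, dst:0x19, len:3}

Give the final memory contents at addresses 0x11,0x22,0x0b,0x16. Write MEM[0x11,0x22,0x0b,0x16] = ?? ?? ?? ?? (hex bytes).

#0 dst[0x1e+2] := {0x99,0x57}
#1 dst[0x10+4] := {0xa2,0xff,0xd4,0xd5}
#2 dst[0x0c+4] := {0x1f,0x3e,0xee,0xbe}
#3 dst[0x08+4] := {0x1f,0x3e,0xee,0xbe}
#4 dst[0x15+2] := {0xee,0xbe}
#5 dst[0x19+3] := {0xc2,0xe0,0x41}
query mem[0x11]=0xff, mem[0x22]=0x88, mem[0x0b]=0xbe, mem[0x16]=0xbe

MEM[0x11,0x22,0x0b,0x16] = ff 88 be be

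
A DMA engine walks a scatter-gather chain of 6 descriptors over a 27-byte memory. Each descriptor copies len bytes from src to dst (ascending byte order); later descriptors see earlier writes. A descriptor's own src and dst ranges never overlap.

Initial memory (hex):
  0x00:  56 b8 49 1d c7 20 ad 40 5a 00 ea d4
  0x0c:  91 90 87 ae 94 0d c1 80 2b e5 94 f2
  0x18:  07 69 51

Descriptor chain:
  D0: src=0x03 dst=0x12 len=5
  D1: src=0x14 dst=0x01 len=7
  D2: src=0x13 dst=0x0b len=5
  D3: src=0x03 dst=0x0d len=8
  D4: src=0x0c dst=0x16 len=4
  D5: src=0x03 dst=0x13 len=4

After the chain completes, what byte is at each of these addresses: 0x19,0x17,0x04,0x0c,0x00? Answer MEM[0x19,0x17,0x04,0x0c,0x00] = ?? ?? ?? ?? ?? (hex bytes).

MEM[0x19,0x17,0x04,0x0c,0x00] = 07 40 f2 20 56

[0] 0x03->0x12 len=5 : 1d c7 20 ad 40
[1] 0x14->0x01 len=7 : 20 ad 40 f2 07 69 51
[2] 0x13->0x0b len=5 : c7 20 ad 40 f2
[3] 0x03->0x0d len=8 : 40 f2 07 69 51 5a 00 ea
[4] 0x0c->0x16 len=4 : 20 40 f2 07
[5] 0x03->0x13 len=4 : 40 f2 07 69
query mem[0x19]=0x07, mem[0x17]=0x40, mem[0x04]=0xf2, mem[0x0c]=0x20, mem[0x00]=0x56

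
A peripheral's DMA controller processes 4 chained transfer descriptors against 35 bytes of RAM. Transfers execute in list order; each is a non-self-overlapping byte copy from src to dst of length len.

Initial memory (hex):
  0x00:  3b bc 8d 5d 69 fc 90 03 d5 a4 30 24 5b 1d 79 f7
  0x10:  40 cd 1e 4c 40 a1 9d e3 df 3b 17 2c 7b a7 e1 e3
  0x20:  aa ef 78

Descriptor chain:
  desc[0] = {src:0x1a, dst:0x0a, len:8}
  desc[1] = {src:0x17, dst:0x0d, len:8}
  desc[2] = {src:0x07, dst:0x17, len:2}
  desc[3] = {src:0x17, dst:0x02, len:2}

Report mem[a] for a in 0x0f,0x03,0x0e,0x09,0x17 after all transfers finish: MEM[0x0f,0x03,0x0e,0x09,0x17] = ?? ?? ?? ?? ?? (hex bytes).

MEM[0x0f,0x03,0x0e,0x09,0x17] = 3b d5 df a4 03

[0] 0x1a->0x0a len=8 : 17 2c 7b a7 e1 e3 aa ef
[1] 0x17->0x0d len=8 : e3 df 3b 17 2c 7b a7 e1
[2] 0x07->0x17 len=2 : 03 d5
[3] 0x17->0x02 len=2 : 03 d5
query mem[0x0f]=0x3b, mem[0x03]=0xd5, mem[0x0e]=0xdf, mem[0x09]=0xa4, mem[0x17]=0x03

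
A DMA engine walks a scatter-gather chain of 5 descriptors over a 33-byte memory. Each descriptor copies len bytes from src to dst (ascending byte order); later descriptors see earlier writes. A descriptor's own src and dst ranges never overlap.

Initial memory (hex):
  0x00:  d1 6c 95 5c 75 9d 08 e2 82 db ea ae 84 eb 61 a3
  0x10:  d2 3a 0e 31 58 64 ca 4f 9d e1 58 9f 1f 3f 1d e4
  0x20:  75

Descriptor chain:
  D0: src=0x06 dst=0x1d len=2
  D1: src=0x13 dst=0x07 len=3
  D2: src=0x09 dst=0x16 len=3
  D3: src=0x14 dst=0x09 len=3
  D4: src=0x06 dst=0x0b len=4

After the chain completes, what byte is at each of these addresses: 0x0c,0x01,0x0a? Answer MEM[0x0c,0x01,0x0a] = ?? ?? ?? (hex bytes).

[0] 0x06->0x1d len=2 : 08 e2
[1] 0x13->0x07 len=3 : 31 58 64
[2] 0x09->0x16 len=3 : 64 ea ae
[3] 0x14->0x09 len=3 : 58 64 64
[4] 0x06->0x0b len=4 : 08 31 58 58
query mem[0x0c]=0x31, mem[0x01]=0x6c, mem[0x0a]=0x64

MEM[0x0c,0x01,0x0a] = 31 6c 64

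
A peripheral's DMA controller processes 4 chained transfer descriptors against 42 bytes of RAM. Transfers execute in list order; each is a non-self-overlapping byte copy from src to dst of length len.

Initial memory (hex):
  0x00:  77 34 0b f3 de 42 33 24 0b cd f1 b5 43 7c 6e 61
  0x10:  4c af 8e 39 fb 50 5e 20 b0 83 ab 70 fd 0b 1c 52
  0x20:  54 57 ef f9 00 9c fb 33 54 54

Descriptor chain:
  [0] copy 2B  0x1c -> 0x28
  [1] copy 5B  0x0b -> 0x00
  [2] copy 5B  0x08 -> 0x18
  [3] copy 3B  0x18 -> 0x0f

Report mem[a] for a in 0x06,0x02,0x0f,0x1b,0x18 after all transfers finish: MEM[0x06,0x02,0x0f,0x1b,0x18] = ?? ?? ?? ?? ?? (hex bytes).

D0: mem[0x28..0x29] <- [fd 0b]
D1: mem[0x00..0x04] <- [b5 43 7c 6e 61]
D2: mem[0x18..0x1c] <- [0b cd f1 b5 43]
D3: mem[0x0f..0x11] <- [0b cd f1]
query mem[0x06]=0x33, mem[0x02]=0x7c, mem[0x0f]=0x0b, mem[0x1b]=0xb5, mem[0x18]=0x0b

MEM[0x06,0x02,0x0f,0x1b,0x18] = 33 7c 0b b5 0b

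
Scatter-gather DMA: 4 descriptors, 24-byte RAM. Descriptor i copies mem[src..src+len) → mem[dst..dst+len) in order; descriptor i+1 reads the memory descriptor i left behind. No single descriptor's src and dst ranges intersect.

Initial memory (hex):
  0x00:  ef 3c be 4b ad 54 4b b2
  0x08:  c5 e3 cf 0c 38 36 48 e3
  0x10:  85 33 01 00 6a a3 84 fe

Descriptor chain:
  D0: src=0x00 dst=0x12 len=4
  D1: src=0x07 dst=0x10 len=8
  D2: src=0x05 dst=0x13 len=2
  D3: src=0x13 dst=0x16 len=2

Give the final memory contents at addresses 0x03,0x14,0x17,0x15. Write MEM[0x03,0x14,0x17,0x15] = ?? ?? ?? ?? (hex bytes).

  after D0: wrote 4B at 0x12 = ef3cbe4b
  after D1: wrote 8B at 0x10 = b2c5e3cf0c383648
  after D2: wrote 2B at 0x13 = 544b
  after D3: wrote 2B at 0x16 = 544b
query mem[0x03]=0x4b, mem[0x14]=0x4b, mem[0x17]=0x4b, mem[0x15]=0x38

MEM[0x03,0x14,0x17,0x15] = 4b 4b 4b 38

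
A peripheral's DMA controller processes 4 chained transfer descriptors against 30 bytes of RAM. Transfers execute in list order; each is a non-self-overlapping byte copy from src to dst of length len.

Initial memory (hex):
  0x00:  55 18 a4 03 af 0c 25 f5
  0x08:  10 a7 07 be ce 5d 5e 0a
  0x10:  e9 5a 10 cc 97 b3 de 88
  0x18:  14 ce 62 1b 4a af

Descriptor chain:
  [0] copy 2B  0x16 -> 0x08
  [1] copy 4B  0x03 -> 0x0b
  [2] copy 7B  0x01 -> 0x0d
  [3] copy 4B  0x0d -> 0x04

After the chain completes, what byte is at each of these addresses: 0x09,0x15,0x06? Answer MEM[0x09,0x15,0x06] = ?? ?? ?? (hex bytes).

MEM[0x09,0x15,0x06] = 88 b3 03

#0 dst[0x08+2] := {0xde,0x88}
#1 dst[0x0b+4] := {0x03,0xaf,0x0c,0x25}
#2 dst[0x0d+7] := {0x18,0xa4,0x03,0xaf,0x0c,0x25,0xf5}
#3 dst[0x04+4] := {0x18,0xa4,0x03,0xaf}
query mem[0x09]=0x88, mem[0x15]=0xb3, mem[0x06]=0x03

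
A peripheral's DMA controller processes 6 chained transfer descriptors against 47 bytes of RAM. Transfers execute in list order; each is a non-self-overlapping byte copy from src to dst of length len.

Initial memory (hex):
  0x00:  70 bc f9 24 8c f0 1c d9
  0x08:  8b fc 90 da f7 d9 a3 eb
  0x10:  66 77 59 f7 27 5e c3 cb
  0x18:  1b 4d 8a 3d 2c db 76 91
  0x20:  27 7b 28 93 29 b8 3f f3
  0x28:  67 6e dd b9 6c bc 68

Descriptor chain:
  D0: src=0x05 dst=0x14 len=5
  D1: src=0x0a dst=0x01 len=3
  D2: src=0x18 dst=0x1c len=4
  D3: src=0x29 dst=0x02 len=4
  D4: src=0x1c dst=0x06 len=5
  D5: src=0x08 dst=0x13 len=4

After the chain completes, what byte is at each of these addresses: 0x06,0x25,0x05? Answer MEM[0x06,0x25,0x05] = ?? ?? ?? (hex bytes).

#0 dst[0x14+5] := {0xf0,0x1c,0xd9,0x8b,0xfc}
#1 dst[0x01+3] := {0x90,0xda,0xf7}
#2 dst[0x1c+4] := {0xfc,0x4d,0x8a,0x3d}
#3 dst[0x02+4] := {0x6e,0xdd,0xb9,0x6c}
#4 dst[0x06+5] := {0xfc,0x4d,0x8a,0x3d,0x27}
#5 dst[0x13+4] := {0x8a,0x3d,0x27,0xda}
query mem[0x06]=0xfc, mem[0x25]=0xb8, mem[0x05]=0x6c

MEM[0x06,0x25,0x05] = fc b8 6c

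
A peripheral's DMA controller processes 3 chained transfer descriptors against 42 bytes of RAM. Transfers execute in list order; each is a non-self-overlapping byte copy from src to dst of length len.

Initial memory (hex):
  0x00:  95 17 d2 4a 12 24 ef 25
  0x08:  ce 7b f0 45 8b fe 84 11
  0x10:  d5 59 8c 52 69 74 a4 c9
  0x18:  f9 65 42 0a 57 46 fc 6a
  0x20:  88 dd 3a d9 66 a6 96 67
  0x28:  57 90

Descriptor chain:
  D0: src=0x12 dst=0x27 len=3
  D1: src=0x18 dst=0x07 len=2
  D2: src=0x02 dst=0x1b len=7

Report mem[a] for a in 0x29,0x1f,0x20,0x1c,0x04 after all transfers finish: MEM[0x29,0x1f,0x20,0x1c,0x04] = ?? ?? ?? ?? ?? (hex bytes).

#0 dst[0x27+3] := {0x8c,0x52,0x69}
#1 dst[0x07+2] := {0xf9,0x65}
#2 dst[0x1b+7] := {0xd2,0x4a,0x12,0x24,0xef,0xf9,0x65}
query mem[0x29]=0x69, mem[0x1f]=0xef, mem[0x20]=0xf9, mem[0x1c]=0x4a, mem[0x04]=0x12

MEM[0x29,0x1f,0x20,0x1c,0x04] = 69 ef f9 4a 12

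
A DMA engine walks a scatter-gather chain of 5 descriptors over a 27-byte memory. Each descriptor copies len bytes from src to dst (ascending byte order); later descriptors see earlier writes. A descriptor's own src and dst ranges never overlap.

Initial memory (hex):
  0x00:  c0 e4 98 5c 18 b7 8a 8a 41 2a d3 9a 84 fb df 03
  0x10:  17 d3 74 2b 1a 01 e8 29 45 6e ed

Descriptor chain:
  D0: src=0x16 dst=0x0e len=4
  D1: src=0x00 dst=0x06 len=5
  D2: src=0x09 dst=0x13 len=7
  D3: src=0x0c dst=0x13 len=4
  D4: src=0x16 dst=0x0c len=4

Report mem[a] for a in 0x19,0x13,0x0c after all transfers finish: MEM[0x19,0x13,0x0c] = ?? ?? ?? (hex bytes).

#0 dst[0x0e+4] := {0xe8,0x29,0x45,0x6e}
#1 dst[0x06+5] := {0xc0,0xe4,0x98,0x5c,0x18}
#2 dst[0x13+7] := {0x5c,0x18,0x9a,0x84,0xfb,0xe8,0x29}
#3 dst[0x13+4] := {0x84,0xfb,0xe8,0x29}
#4 dst[0x0c+4] := {0x29,0xfb,0xe8,0x29}
query mem[0x19]=0x29, mem[0x13]=0x84, mem[0x0c]=0x29

MEM[0x19,0x13,0x0c] = 29 84 29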